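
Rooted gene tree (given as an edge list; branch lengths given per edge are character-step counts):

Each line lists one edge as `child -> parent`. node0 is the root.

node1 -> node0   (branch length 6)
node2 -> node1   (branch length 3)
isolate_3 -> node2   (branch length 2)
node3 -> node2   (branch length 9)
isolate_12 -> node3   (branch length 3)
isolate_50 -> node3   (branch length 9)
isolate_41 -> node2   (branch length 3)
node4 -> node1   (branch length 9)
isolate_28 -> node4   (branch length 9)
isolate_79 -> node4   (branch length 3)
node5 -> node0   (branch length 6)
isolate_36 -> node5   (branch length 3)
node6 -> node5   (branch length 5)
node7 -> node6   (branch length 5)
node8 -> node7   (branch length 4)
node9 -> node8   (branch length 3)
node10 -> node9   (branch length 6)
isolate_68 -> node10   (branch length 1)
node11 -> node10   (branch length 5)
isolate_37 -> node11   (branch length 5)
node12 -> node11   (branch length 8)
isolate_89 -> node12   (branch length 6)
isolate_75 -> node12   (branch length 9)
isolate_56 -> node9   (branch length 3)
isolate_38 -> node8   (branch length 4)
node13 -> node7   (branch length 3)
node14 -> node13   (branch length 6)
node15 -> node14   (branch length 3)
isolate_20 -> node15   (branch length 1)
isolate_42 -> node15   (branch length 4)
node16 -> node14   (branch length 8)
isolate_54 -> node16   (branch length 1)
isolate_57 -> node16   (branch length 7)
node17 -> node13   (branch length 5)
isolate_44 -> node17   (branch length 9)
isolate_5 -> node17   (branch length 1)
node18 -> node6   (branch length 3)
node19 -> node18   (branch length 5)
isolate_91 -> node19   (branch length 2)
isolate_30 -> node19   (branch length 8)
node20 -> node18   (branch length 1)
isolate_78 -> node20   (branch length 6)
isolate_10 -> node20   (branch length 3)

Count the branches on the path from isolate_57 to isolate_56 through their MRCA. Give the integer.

The MRCA of isolate_57 and isolate_56 is the node subtending ((((isolate_68,(isolate_37,(isolate_89,isolate_75))),isolate_56),isolate_38),(((isolate_20,isolate_42),(isolate_54,isolate_57)),(isolate_44,isolate_5))).
From isolate_57 up to that node: 4 branches. From isolate_56 up to the same node: 3 branches. Total: 4 + 3 = 7.

7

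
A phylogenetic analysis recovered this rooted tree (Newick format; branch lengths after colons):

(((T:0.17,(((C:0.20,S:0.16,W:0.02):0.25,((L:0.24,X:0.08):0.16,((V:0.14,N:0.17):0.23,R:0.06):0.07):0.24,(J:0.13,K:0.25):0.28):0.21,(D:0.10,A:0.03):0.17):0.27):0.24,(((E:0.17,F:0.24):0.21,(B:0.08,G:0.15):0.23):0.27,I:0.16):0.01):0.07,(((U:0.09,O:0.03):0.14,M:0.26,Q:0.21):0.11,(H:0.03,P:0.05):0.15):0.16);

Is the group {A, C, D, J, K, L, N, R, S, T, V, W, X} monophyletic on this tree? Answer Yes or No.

Yes

The most recent common ancestor of these taxa subtends (T,(((C,S,W),((L,X),((V,N),R)),(J,K)),(D,A))).
That clade has exactly 13 tips — every listed taxon and nothing else — so the group is monophyletic.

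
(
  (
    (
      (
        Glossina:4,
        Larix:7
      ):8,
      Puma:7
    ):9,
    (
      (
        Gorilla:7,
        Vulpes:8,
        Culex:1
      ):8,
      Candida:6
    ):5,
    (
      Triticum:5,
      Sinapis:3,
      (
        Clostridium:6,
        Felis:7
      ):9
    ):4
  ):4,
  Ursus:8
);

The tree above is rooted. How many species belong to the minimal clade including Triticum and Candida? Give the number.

11

The MRCA of Triticum and Candida is the node subtending (((Glossina,Larix),Puma),((Gorilla,Vulpes,Culex),Candida),(Triticum,Sinapis,(Clostridium,Felis))).
That clade contains 11 terminal taxa: Candida, Clostridium, Culex, Felis, Glossina, Gorilla, Larix, Puma, Sinapis, Triticum, Vulpes.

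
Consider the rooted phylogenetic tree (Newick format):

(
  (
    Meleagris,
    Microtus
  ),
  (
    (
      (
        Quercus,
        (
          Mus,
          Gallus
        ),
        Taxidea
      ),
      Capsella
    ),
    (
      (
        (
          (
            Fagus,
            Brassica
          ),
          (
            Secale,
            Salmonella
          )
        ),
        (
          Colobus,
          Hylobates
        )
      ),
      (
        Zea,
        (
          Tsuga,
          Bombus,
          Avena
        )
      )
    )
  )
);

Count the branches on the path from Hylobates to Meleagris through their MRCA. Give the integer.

The MRCA of Hylobates and Meleagris is the root of the tree.
From Hylobates up to that node: 5 branches. From Meleagris up to the same node: 2 branches. Total: 5 + 2 = 7.

7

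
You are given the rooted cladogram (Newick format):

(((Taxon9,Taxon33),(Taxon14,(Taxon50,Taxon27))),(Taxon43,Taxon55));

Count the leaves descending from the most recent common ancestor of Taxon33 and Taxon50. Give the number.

5

The MRCA of Taxon33 and Taxon50 is the node subtending ((Taxon9,Taxon33),(Taxon14,(Taxon50,Taxon27))).
That clade contains 5 terminal taxa: Taxon14, Taxon27, Taxon33, Taxon50, Taxon9.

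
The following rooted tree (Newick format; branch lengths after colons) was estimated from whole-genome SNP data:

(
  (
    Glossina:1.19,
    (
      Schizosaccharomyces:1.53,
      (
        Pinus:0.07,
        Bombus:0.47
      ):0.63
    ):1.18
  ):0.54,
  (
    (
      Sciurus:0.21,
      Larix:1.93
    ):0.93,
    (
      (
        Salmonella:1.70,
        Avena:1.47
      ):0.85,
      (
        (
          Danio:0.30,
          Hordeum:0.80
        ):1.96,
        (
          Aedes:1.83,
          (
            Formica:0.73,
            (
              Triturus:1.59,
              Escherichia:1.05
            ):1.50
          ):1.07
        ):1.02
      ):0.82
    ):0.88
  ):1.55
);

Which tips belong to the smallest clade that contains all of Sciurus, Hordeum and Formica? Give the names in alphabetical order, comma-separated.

Tracing Sciurus: it sits inside (Sciurus,Larix).
Tracing Hordeum: it sits inside (Danio,Hordeum).
Tracing Formica: it sits inside (Formica,(Triturus,Escherichia)).
The smallest clade enclosing all 3 is ((Sciurus,Larix),((Salmonella,Avena),((Danio,Hordeum),(Aedes,(Formica,(Triturus,Escherichia)))))); the answer is its 10 terminal taxa in alphabetical order.

Aedes, Avena, Danio, Escherichia, Formica, Hordeum, Larix, Salmonella, Sciurus, Triturus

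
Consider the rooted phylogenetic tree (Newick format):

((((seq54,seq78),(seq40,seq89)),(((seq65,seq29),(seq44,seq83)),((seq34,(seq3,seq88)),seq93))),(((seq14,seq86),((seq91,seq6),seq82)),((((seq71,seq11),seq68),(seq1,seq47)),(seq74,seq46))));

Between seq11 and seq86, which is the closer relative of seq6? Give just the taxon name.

The MRCA of seq6 and seq86 subtends ((seq14,seq86),((seq91,seq6),seq82)) (5 taxa).
The MRCA of seq6 and seq11 subtends (((seq14,seq86),((seq91,seq6),seq82)),((((seq71,seq11),seq68),(seq1,seq47)),(seq74,seq46))) (12 taxa).
The first is nested inside the second, so seq6 shares a more recent common ancestor with seq86.

seq86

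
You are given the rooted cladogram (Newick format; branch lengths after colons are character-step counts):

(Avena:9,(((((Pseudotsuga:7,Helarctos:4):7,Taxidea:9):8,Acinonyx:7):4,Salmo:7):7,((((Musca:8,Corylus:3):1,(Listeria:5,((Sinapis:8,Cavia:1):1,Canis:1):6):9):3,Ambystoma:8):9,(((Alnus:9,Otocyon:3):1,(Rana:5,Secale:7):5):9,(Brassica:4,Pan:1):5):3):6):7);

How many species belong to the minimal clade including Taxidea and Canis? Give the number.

18

The MRCA of Taxidea and Canis is the node subtending (((((Pseudotsuga,Helarctos),Taxidea),Acinonyx),Salmo),((((Musca,Corylus),(Listeria,((Sinapis,Cavia),Canis))),Ambystoma),(((Alnus,Otocyon),(Rana,Secale)),(Brassica,Pan)))).
That clade contains 18 terminal taxa: Acinonyx, Alnus, Ambystoma, Brassica, Canis, Cavia, Corylus, Helarctos, Listeria, Musca, Otocyon, Pan, Pseudotsuga, Rana, Salmo, Secale, Sinapis, Taxidea.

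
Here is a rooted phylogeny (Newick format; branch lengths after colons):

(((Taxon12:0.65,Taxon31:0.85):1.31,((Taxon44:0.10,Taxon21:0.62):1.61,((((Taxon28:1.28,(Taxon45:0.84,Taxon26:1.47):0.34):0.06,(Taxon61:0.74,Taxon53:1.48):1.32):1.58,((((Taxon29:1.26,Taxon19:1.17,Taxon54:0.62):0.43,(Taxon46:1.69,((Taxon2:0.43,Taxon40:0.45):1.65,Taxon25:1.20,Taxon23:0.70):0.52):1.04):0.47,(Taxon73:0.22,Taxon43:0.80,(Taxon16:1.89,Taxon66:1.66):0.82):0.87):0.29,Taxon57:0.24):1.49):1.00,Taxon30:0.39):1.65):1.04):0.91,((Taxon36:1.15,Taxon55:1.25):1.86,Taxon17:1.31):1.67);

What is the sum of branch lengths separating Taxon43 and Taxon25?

The path runs Taxon43 → … → MRCA → … → Taxon25; the MRCA is the node subtending (((Taxon29,Taxon19,Taxon54),(Taxon46,((Taxon2,Taxon40),Taxon25,Taxon23))),(Taxon73,Taxon43,(Taxon16,Taxon66))).
Branch lengths along that path: 0.80 + 0.87 + 0.47 + 1.04 + 0.52 + 1.20 = 4.90.

4.90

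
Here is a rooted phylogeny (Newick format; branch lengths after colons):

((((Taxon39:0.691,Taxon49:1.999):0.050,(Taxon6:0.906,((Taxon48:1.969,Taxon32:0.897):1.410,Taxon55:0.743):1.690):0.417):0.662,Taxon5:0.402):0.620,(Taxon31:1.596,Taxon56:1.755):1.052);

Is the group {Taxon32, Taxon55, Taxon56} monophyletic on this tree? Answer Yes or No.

The MRCA of the listed taxa is the root, so the smallest clade containing them is the whole tree.
That clade also contains Taxon31, Taxon39, Taxon48, Taxon49, Taxon5, Taxon6, which are not in the proposed group, so the group is not monophyletic.

No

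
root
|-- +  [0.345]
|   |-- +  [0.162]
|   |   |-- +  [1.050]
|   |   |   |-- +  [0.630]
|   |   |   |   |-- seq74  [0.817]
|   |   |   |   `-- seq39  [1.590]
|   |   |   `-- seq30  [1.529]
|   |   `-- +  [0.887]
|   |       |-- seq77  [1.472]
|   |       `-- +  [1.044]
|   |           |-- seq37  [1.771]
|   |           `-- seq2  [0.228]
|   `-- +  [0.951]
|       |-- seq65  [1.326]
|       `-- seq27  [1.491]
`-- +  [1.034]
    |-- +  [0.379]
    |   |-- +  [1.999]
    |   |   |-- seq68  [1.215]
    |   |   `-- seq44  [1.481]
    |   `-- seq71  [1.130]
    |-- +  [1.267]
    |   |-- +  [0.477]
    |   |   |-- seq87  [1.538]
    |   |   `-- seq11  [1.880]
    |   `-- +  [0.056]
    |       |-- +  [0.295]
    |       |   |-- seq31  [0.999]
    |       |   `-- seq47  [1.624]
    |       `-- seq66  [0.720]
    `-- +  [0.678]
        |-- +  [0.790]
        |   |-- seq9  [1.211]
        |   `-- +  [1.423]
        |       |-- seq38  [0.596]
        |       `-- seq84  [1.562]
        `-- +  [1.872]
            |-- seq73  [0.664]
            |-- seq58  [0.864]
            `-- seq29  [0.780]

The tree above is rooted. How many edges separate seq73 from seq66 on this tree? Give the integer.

The MRCA of seq73 and seq66 is the node subtending (((seq68,seq44),seq71),((seq87,seq11),((seq31,seq47),seq66)),((seq9,(seq38,seq84)),(seq73,seq58,seq29))).
From seq73 up to that node: 3 branches. From seq66 up to the same node: 3 branches. Total: 3 + 3 = 6.

6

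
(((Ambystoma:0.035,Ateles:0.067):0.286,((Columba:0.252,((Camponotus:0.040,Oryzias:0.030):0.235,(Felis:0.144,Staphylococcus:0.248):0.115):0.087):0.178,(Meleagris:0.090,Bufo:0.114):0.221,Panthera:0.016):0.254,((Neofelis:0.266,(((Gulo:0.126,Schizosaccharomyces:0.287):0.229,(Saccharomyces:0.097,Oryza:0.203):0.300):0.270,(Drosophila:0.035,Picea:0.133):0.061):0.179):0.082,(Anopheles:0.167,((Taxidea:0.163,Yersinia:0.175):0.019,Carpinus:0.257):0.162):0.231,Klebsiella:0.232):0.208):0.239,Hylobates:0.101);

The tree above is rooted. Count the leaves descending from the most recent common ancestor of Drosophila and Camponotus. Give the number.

22

The MRCA of Drosophila and Camponotus is the node subtending ((Ambystoma,Ateles),((Columba,((Camponotus,Oryzias),(Felis,Staphylococcus))),(Meleagris,Bufo),Panthera),((Neofelis,(((Gulo,Schizosaccharomyces),(Saccharomyces,Oryza)),(Drosophila,Picea))),(Anopheles,((Taxidea,Yersinia),Carpinus)),Klebsiella)).
That clade contains 22 terminal taxa: Ambystoma, Anopheles, Ateles, Bufo, Camponotus, Carpinus, Columba, Drosophila, Felis, Gulo, Klebsiella, Meleagris, Neofelis, Oryza, Oryzias, Panthera, Picea, Saccharomyces, Schizosaccharomyces, Staphylococcus, Taxidea, Yersinia.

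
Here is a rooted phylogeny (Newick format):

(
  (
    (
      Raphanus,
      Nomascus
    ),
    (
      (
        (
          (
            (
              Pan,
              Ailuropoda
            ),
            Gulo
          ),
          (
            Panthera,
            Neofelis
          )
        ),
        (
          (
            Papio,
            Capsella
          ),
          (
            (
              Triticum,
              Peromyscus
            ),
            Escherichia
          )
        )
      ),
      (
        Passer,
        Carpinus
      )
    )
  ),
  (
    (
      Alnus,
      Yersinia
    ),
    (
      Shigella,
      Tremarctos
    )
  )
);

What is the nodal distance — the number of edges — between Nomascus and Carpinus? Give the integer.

5

The MRCA of Nomascus and Carpinus is the node subtending ((Raphanus,Nomascus),(((((Pan,Ailuropoda),Gulo),(Panthera,Neofelis)),((Papio,Capsella),((Triticum,Peromyscus),Escherichia))),(Passer,Carpinus))).
From Nomascus up to that node: 2 branches. From Carpinus up to the same node: 3 branches. Total: 2 + 3 = 5.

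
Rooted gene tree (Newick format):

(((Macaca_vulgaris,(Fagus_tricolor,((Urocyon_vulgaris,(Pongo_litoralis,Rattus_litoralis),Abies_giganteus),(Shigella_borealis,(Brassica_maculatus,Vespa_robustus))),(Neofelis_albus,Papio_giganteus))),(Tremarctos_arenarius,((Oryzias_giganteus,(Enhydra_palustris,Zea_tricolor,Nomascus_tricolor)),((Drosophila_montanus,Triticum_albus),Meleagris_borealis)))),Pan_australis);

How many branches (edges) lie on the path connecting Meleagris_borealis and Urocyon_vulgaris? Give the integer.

9

The MRCA of Meleagris_borealis and Urocyon_vulgaris is the node subtending ((Macaca_vulgaris,(Fagus_tricolor,((Urocyon_vulgaris,(Pongo_litoralis,Rattus_litoralis),Abies_giganteus),(Shigella_borealis,(Brassica_maculatus,Vespa_robustus))),(Neofelis_albus,Papio_giganteus))),(Tremarctos_arenarius,((Oryzias_giganteus,(Enhydra_palustris,Zea_tricolor,Nomascus_tricolor)),((Drosophila_montanus,Triticum_albus),Meleagris_borealis)))).
From Meleagris_borealis up to that node: 4 branches. From Urocyon_vulgaris up to the same node: 5 branches. Total: 4 + 5 = 9.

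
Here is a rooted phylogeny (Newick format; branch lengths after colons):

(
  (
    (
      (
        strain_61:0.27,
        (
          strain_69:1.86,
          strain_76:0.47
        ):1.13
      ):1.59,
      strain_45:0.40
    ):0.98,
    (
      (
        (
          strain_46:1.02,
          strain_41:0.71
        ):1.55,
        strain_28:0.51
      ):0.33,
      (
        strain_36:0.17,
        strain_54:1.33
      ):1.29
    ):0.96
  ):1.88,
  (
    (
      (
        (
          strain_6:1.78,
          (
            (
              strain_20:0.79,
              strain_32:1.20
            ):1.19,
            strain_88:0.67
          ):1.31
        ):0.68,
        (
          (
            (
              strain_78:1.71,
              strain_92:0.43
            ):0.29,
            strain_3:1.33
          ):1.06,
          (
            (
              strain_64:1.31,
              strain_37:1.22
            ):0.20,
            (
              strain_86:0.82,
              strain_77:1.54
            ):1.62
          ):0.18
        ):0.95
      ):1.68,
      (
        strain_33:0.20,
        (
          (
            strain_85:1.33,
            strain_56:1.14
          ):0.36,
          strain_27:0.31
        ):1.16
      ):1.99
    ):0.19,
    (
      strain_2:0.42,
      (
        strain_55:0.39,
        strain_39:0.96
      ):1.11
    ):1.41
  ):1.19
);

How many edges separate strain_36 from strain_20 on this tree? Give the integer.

11

The MRCA of strain_36 and strain_20 is the root of the tree.
From strain_36 up to that node: 4 branches. From strain_20 up to the same node: 7 branches. Total: 4 + 7 = 11.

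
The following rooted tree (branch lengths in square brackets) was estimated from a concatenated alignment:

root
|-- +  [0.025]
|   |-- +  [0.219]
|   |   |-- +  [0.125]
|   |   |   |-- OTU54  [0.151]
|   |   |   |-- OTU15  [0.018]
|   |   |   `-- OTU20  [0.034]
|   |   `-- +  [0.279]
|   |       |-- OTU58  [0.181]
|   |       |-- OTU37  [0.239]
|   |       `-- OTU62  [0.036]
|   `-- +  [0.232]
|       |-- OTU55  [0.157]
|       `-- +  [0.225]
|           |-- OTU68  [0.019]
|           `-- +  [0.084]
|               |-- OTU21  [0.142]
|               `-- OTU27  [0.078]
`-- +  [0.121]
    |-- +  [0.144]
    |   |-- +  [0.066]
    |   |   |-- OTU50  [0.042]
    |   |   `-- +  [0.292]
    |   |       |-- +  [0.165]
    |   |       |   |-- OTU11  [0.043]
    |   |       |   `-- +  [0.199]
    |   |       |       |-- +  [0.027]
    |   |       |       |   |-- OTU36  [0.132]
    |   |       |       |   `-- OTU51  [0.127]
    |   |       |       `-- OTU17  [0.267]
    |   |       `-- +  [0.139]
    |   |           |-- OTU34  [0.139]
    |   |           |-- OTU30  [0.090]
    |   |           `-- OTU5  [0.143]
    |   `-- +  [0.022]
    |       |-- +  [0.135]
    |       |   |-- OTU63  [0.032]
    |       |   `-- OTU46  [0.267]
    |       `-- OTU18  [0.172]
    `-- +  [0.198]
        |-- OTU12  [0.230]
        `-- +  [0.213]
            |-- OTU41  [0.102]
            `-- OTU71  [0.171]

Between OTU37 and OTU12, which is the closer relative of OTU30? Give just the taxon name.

The MRCA of OTU30 and OTU12 subtends (((OTU50,((OTU11,((OTU36,OTU51),OTU17)),(OTU34,OTU30,OTU5))),((OTU63,OTU46),OTU18)),(OTU12,(OTU41,OTU71))) (14 taxa).
The MRCA of OTU30 and OTU37 is the root, subtending the entire tree (24 taxa).
The first is nested inside the second, so OTU30 shares a more recent common ancestor with OTU12.

OTU12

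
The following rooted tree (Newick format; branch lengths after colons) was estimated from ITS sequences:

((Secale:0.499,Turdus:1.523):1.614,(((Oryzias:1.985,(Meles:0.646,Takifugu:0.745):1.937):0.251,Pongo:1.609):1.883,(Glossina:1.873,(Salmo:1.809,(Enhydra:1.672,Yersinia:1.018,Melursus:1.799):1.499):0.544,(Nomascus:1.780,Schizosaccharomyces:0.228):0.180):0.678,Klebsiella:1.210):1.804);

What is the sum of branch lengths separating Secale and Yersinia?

The path runs Secale → … → MRCA → … → Yersinia; the MRCA is the root of the tree.
Branch lengths along that path: 0.499 + 1.614 + 1.804 + 0.678 + 0.544 + 1.499 + 1.018 = 7.656.

7.656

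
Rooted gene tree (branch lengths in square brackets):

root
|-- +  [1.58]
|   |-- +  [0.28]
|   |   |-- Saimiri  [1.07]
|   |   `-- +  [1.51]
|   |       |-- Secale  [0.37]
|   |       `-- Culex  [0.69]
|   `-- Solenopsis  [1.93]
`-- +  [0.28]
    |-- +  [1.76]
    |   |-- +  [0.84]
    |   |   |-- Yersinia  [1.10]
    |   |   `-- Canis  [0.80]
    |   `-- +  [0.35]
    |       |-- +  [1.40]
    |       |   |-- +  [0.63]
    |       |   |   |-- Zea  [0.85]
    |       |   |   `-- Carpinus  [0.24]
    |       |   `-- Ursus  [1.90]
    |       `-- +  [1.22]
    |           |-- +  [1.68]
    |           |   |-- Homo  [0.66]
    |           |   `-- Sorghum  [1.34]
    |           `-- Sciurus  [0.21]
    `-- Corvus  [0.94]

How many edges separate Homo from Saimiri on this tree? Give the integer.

9

The MRCA of Homo and Saimiri is the root of the tree.
From Homo up to that node: 6 branches. From Saimiri up to the same node: 3 branches. Total: 6 + 3 = 9.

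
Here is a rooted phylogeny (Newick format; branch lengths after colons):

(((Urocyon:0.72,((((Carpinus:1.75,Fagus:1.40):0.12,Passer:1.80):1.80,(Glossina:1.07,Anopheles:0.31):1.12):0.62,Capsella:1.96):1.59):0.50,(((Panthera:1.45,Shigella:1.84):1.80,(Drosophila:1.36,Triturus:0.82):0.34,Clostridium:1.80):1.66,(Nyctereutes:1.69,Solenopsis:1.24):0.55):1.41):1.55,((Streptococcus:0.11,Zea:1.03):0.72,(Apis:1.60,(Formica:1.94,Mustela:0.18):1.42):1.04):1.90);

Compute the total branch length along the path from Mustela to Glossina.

10.99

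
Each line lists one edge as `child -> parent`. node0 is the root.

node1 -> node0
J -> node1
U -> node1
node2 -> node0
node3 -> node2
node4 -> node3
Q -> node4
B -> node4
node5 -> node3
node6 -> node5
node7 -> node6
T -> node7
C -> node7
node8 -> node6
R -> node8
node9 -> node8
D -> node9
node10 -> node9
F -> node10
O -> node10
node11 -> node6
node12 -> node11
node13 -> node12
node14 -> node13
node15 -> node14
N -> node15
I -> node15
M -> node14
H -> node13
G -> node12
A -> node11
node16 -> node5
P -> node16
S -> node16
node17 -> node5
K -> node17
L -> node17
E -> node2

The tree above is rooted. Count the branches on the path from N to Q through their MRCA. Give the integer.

The MRCA of N and Q is the node subtending ((Q,B),(((T,C),(R,(D,(F,O))),(((((N,I),M),H),G),A)),(P,S),(K,L))).
From N up to that node: 8 branches. From Q up to the same node: 2 branches. Total: 8 + 2 = 10.

10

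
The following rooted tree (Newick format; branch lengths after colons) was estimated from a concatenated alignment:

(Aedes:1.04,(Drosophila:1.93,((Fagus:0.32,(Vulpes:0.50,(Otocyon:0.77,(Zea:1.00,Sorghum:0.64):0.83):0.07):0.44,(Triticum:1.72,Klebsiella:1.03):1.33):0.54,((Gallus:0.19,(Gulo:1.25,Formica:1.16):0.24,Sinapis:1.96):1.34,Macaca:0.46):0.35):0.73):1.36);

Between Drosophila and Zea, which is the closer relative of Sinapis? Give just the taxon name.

Zea

The MRCA of Sinapis and Zea subtends ((Fagus,(Vulpes,(Otocyon,(Zea,Sorghum))),(Triticum,Klebsiella)),((Gallus,(Gulo,Formica),Sinapis),Macaca)) (12 taxa).
The MRCA of Sinapis and Drosophila subtends (Drosophila,((Fagus,(Vulpes,(Otocyon,(Zea,Sorghum))),(Triticum,Klebsiella)),((Gallus,(Gulo,Formica),Sinapis),Macaca))) (13 taxa).
The first is nested inside the second, so Sinapis shares a more recent common ancestor with Zea.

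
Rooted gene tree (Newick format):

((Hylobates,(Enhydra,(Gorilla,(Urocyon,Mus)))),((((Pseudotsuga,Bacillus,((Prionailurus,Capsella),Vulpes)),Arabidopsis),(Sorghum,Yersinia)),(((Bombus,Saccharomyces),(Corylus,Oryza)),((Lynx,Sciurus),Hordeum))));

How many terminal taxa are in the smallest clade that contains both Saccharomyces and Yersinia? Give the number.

The MRCA of Saccharomyces and Yersinia is the node subtending ((((Pseudotsuga,Bacillus,((Prionailurus,Capsella),Vulpes)),Arabidopsis),(Sorghum,Yersinia)),(((Bombus,Saccharomyces),(Corylus,Oryza)),((Lynx,Sciurus),Hordeum))).
That clade contains 15 terminal taxa: Arabidopsis, Bacillus, Bombus, Capsella, Corylus, Hordeum, Lynx, Oryza, Prionailurus, Pseudotsuga, Saccharomyces, Sciurus, Sorghum, Vulpes, Yersinia.

15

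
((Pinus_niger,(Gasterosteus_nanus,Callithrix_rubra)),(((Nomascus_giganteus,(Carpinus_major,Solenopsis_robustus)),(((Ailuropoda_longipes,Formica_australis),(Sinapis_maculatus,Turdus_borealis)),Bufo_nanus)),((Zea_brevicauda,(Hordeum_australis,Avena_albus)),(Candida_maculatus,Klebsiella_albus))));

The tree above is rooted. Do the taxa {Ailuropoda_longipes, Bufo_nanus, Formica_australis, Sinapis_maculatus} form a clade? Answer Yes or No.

The MRCA of the listed taxa subtends (((Ailuropoda_longipes,Formica_australis),(Sinapis_maculatus,Turdus_borealis)),Bufo_nanus).
That clade also contains Turdus_borealis, which is not in the proposed group, so the group is not monophyletic.

No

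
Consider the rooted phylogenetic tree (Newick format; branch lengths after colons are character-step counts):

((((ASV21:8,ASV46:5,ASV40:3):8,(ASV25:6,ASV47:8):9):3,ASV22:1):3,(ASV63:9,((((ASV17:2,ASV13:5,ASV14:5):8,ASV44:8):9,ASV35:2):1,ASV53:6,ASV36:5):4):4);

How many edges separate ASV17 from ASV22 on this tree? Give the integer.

The MRCA of ASV17 and ASV22 is the root of the tree.
From ASV17 up to that node: 6 branches. From ASV22 up to the same node: 2 branches. Total: 6 + 2 = 8.

8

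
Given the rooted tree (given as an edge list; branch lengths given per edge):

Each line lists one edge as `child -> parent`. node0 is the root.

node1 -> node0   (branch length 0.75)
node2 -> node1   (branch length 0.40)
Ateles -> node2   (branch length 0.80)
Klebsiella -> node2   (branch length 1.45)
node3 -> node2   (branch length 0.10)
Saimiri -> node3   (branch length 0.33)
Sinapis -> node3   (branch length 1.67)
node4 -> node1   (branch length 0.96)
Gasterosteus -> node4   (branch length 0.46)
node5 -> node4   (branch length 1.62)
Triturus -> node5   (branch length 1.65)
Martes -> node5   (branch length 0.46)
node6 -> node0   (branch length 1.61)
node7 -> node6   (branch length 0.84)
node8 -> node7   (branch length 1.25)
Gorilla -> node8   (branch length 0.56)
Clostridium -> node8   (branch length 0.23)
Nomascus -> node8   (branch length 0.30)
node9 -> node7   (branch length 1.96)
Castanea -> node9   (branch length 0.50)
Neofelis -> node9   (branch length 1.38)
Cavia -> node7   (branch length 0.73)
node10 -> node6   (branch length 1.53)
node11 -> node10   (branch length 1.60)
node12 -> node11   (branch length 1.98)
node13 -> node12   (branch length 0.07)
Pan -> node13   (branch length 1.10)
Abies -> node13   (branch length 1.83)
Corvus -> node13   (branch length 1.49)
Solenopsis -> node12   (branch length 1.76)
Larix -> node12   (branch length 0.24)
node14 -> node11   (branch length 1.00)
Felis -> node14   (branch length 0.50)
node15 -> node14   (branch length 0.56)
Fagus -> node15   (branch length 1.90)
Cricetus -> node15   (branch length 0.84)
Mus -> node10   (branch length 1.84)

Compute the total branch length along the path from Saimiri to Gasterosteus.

2.25

The path runs Saimiri → … → MRCA → … → Gasterosteus; the MRCA is the node subtending ((Ateles,Klebsiella,(Saimiri,Sinapis)),(Gasterosteus,(Triturus,Martes))).
Branch lengths along that path: 0.33 + 0.10 + 0.40 + 0.96 + 0.46 = 2.25.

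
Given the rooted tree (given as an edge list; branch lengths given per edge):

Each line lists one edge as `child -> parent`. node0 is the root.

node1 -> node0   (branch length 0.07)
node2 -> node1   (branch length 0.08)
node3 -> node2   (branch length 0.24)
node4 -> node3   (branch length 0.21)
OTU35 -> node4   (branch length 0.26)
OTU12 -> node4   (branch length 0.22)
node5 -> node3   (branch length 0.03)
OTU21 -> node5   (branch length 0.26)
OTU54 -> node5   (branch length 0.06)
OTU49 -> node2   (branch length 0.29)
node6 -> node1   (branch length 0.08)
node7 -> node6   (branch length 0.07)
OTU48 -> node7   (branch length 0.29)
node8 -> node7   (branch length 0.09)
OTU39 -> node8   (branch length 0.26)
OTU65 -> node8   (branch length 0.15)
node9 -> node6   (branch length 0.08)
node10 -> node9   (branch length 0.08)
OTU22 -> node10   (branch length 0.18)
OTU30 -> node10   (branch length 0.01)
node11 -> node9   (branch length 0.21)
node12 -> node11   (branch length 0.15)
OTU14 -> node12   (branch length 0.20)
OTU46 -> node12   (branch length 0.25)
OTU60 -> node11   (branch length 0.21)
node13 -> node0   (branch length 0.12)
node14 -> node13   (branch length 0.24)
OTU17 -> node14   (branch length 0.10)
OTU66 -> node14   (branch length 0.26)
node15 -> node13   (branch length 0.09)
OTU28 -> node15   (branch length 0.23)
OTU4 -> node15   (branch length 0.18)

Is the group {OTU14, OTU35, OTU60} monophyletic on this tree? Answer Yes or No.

No

The MRCA of the listed taxa subtends ((((OTU35,OTU12),(OTU21,OTU54)),OTU49),((OTU48,(OTU39,OTU65)),((OTU22,OTU30),((OTU14,OTU46),OTU60)))).
That clade also contains OTU12, OTU21, OTU22, OTU30, OTU39, OTU46, OTU48, OTU49, OTU54, OTU65, which are not in the proposed group, so the group is not monophyletic.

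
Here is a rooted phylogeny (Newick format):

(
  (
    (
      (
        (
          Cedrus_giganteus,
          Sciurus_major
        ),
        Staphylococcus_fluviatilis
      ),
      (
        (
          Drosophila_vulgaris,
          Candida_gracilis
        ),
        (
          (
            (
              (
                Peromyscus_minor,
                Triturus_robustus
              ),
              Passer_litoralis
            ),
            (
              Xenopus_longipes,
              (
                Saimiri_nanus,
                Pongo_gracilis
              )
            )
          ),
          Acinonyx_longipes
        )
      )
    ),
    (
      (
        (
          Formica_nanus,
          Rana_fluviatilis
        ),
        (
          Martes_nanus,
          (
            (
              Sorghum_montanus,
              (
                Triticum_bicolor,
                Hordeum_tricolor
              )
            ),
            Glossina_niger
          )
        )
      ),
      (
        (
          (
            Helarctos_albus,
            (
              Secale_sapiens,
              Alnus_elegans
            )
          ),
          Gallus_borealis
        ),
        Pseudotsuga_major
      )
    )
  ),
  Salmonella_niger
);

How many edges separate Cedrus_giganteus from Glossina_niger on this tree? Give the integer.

9

The MRCA of Cedrus_giganteus and Glossina_niger is the node subtending ((((Cedrus_giganteus,Sciurus_major),Staphylococcus_fluviatilis),((Drosophila_vulgaris,Candida_gracilis),((((Peromyscus_minor,Triturus_robustus),Passer_litoralis),(Xenopus_longipes,(Saimiri_nanus,Pongo_gracilis))),Acinonyx_longipes))),(((Formica_nanus,Rana_fluviatilis),(Martes_nanus,((Sorghum_montanus,(Triticum_bicolor,Hordeum_tricolor)),Glossina_niger))),(((Helarctos_albus,(Secale_sapiens,Alnus_elegans)),Gallus_borealis),Pseudotsuga_major))).
From Cedrus_giganteus up to that node: 4 branches. From Glossina_niger up to the same node: 5 branches. Total: 4 + 5 = 9.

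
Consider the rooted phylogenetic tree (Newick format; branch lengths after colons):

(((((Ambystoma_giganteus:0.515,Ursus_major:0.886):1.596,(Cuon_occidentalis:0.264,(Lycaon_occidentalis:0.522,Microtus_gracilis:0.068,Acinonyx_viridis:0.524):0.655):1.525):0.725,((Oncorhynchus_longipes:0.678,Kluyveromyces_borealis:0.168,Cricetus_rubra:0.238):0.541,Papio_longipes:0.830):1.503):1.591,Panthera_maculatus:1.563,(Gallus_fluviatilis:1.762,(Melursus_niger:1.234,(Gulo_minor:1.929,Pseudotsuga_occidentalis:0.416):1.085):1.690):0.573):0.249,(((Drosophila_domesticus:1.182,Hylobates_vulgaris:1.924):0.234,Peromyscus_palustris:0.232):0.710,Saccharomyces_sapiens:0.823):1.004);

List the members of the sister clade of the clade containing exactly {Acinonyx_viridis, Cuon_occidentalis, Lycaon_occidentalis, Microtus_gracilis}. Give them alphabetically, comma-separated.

Ambystoma_giganteus, Ursus_major

The clade containing exactly {Acinonyx_viridis, Cuon_occidentalis, Lycaon_occidentalis, Microtus_gracilis} attaches to the tree at the node subtending ((Ambystoma_giganteus,Ursus_major),(Cuon_occidentalis,(Lycaon_occidentalis,Microtus_gracilis,Acinonyx_viridis))).
The other lineage descending from that same node — the sister group — is (Ambystoma_giganteus,Ursus_major); its 2 tips in alphabetical order are the answer.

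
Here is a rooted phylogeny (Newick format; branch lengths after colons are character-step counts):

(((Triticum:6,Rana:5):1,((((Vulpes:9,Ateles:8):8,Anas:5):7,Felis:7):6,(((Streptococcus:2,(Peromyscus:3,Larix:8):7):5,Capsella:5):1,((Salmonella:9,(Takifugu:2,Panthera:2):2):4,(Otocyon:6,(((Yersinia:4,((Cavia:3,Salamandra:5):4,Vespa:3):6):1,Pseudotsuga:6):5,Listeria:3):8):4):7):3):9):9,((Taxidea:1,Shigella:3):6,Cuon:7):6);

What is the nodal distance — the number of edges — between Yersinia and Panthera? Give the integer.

The MRCA of Yersinia and Panthera is the node subtending ((Salmonella,(Takifugu,Panthera)),(Otocyon,(((Yersinia,((Cavia,Salamandra),Vespa)),Pseudotsuga),Listeria))).
From Yersinia up to that node: 5 branches. From Panthera up to the same node: 3 branches. Total: 5 + 3 = 8.

8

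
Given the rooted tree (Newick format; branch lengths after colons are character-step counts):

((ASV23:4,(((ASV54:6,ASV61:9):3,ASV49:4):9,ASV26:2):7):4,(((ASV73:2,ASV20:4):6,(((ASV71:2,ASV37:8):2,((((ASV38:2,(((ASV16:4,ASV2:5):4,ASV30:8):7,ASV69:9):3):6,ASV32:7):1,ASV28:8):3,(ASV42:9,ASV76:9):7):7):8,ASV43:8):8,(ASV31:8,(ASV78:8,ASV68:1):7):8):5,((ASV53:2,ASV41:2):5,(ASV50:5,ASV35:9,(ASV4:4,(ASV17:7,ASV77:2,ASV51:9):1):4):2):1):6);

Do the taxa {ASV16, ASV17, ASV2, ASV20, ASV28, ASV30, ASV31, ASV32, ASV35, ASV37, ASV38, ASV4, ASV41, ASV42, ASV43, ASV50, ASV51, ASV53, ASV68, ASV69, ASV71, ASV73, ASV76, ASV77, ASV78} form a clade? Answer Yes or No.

The most recent common ancestor of these taxa subtends (((ASV73,ASV20),(((ASV71,ASV37),((((ASV38,(((ASV16,ASV2),ASV30),ASV69)),ASV32),ASV28),(ASV42,ASV76))),ASV43),(ASV31,(ASV78,ASV68))),((ASV53,ASV41),(ASV50,ASV35,(ASV4,(ASV17,ASV77,ASV51))))).
That clade has exactly 25 tips — every listed taxon and nothing else — so the group is monophyletic.

Yes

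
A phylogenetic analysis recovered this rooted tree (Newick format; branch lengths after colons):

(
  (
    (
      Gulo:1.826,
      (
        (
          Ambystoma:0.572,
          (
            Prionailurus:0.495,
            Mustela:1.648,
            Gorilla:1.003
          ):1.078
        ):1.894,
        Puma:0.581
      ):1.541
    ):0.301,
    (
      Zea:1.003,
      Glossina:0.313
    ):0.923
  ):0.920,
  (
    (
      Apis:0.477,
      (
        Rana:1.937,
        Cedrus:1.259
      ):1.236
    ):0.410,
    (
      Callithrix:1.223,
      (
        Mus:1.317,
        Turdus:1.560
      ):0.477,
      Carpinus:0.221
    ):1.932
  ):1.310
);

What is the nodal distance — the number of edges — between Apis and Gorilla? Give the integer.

The MRCA of Apis and Gorilla is the root of the tree.
From Apis up to that node: 3 branches. From Gorilla up to the same node: 6 branches. Total: 3 + 6 = 9.

9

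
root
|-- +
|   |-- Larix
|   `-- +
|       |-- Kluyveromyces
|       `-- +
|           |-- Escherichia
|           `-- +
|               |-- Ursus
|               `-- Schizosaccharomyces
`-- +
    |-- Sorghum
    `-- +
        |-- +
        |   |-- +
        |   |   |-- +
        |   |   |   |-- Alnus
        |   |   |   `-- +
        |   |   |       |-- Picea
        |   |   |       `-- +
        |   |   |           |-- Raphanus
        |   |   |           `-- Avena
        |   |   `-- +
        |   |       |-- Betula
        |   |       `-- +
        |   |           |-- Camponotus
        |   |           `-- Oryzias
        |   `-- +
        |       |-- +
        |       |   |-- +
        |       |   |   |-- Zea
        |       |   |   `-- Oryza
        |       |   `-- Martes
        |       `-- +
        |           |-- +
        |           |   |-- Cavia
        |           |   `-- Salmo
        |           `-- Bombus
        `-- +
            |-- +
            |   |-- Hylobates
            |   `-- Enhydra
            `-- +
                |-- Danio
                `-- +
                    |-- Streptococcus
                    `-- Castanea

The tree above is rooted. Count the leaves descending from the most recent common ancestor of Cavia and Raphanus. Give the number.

The MRCA of Cavia and Raphanus is the node subtending (((Alnus,(Picea,(Raphanus,Avena))),(Betula,(Camponotus,Oryzias))),(((Zea,Oryza),Martes),((Cavia,Salmo),Bombus))).
That clade contains 13 terminal taxa: Alnus, Avena, Betula, Bombus, Camponotus, Cavia, Martes, Oryza, Oryzias, Picea, Raphanus, Salmo, Zea.

13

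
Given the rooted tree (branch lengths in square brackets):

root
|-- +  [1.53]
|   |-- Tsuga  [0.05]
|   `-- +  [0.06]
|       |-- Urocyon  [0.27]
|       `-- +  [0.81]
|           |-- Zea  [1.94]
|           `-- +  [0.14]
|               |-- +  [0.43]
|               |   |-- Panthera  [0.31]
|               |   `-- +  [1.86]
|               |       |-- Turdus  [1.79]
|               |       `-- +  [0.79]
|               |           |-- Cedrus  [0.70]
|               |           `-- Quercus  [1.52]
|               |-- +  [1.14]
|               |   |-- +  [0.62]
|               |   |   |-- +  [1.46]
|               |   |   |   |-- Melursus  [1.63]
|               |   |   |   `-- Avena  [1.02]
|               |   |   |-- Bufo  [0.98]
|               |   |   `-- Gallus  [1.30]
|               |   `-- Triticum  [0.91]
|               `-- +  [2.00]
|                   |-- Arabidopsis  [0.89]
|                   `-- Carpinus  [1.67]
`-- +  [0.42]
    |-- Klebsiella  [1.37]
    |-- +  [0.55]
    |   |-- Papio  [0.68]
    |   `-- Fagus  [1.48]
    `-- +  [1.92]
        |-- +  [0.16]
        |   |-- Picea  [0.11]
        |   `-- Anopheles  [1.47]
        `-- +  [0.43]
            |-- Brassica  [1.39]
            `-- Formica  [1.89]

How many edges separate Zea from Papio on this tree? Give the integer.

The MRCA of Zea and Papio is the root of the tree.
From Zea up to that node: 4 branches. From Papio up to the same node: 3 branches. Total: 4 + 3 = 7.

7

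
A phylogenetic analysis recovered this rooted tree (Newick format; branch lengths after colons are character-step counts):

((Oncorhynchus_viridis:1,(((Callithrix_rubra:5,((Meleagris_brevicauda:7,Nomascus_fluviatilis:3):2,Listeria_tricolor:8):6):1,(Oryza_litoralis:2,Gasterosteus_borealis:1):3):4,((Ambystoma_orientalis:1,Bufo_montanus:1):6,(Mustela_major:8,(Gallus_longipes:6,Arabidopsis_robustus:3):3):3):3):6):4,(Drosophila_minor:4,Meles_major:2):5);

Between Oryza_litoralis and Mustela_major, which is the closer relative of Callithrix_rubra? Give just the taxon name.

Oryza_litoralis

The MRCA of Callithrix_rubra and Oryza_litoralis subtends ((Callithrix_rubra,((Meleagris_brevicauda,Nomascus_fluviatilis),Listeria_tricolor)),(Oryza_litoralis,Gasterosteus_borealis)) (6 taxa).
The MRCA of Callithrix_rubra and Mustela_major subtends (((Callithrix_rubra,((Meleagris_brevicauda,Nomascus_fluviatilis),Listeria_tricolor)),(Oryza_litoralis,Gasterosteus_borealis)),((Ambystoma_orientalis,Bufo_montanus),(Mustela_major,(Gallus_longipes,Arabidopsis_robustus)))) (11 taxa).
The first is nested inside the second, so Callithrix_rubra shares a more recent common ancestor with Oryza_litoralis.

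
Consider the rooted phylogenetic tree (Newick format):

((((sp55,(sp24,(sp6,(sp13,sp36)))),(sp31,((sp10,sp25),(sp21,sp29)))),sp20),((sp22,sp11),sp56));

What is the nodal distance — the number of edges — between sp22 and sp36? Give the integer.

10

The MRCA of sp22 and sp36 is the root of the tree.
From sp22 up to that node: 3 branches. From sp36 up to the same node: 7 branches. Total: 3 + 7 = 10.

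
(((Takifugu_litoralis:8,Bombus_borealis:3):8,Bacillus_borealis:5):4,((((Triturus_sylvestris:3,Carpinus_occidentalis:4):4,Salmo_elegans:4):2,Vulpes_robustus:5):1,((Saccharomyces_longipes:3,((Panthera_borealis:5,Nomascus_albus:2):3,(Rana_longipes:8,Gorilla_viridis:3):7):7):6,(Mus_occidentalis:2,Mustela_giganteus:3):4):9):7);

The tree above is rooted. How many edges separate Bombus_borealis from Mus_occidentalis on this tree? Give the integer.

7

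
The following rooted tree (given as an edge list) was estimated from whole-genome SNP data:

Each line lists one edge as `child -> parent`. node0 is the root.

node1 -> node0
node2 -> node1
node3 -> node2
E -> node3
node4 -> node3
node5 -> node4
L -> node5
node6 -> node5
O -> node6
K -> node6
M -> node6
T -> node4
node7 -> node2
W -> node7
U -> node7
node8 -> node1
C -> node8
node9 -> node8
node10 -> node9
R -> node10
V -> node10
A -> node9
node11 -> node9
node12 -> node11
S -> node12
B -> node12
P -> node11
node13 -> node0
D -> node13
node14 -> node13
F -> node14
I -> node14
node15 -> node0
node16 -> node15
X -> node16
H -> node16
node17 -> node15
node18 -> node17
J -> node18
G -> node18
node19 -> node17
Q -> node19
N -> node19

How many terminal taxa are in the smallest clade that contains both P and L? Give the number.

15

The MRCA of P and L is the node subtending (((E,((L,(O,K,M)),T)),(W,U)),(C,((R,V),A,((S,B),P)))).
That clade contains 15 terminal taxa: A, B, C, E, K, L, M, O, P, R, S, T, U, V, W.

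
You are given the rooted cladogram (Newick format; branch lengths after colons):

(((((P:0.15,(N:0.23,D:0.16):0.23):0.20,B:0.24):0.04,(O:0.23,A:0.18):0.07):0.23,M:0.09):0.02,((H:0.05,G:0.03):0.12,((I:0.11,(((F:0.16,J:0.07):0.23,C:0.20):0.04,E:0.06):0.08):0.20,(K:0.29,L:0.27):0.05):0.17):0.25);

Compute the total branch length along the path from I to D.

The path runs I → … → MRCA → … → D; the MRCA is the root of the tree.
Branch lengths along that path: 0.11 + 0.20 + 0.17 + 0.25 + 0.02 + 0.23 + 0.04 + 0.20 + 0.23 + 0.16 = 1.61.

1.61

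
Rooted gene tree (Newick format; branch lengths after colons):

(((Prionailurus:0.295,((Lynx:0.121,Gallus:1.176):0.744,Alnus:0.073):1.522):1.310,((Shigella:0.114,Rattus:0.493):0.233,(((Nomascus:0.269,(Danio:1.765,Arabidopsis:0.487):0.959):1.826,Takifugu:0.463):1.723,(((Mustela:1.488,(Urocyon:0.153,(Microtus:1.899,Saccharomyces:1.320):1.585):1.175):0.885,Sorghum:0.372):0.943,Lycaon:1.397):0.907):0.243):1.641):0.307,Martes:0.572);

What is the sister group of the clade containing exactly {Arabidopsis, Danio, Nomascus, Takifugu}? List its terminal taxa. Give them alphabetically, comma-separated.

The clade containing exactly {Arabidopsis, Danio, Nomascus, Takifugu} attaches to the tree at the node subtending (((Nomascus,(Danio,Arabidopsis)),Takifugu),(((Mustela,(Urocyon,(Microtus,Saccharomyces))),Sorghum),Lycaon)).
The other lineage descending from that same node — the sister group — is (((Mustela,(Urocyon,(Microtus,Saccharomyces))),Sorghum),Lycaon); its 6 tips in alphabetical order are the answer.

Lycaon, Microtus, Mustela, Saccharomyces, Sorghum, Urocyon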